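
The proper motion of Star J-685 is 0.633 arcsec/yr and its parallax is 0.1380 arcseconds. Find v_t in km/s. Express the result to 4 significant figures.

21.74 km/s

d = 1/p = 1/0.1380″ = 7.2464 pc.
v_t = 4.74 × μ × d = 4.74 × 0.633 × 7.2464 = 21.742 km/s.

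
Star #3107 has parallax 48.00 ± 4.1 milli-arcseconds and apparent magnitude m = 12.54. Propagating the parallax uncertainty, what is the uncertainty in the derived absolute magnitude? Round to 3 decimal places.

M = m − 5 log₁₀ d + 5 = m + 5 log₁₀ p + 5, so ∂M/∂p = 5/(p ln 10).
σ_M = (5/ln 10) · (σ_p/p) = 2.1715 × 4.1/48.00 = 2.1715 × 0.085417 = 0.18548.

σ_M = 0.185 mag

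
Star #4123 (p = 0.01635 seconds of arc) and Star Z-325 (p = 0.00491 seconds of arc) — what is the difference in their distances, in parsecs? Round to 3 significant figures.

d_A = 1/0.01635″ = 61.162 pc; d_B = 1/0.004910″ = 203.67 pc.
|d_B − d_A| = |203.67 − 61.162| = 142.51 pc.

143 pc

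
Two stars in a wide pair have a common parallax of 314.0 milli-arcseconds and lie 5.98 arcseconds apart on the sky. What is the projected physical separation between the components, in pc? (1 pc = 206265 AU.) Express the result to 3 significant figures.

9.23 × 10^-5 pc

d = 1/p = 1/0.3140″ = 3.1847 pc.
At distance d (pc), an angle of θ arcsec spans θ·d AU: s = 5.98 × 3.1847 = 19.045 AU.
= 19.045 / 206265 = 9.2333 × 10^-5 pc.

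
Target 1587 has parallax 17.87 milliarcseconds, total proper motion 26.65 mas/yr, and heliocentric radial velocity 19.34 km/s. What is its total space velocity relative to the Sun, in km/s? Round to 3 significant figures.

20.6 km/s

d = 1/p = 1/0.01787″ = 55.96 pc.
μ = 26.65 mas/yr = 0.02665 ″/yr.
v_t = 4.740 μ d = 4.740 × 0.02665 × 55.96 = 7.0689 km/s.
v = √(v_r² + v_t²) = √(19.34² + 7.0689²) = √424.005 = 20.591 km/s.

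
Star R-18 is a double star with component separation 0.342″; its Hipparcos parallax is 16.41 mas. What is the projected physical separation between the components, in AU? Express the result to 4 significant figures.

d = 1/p = 1/0.01641″ = 60.938 pc.
At distance d (pc), an angle of θ arcsec spans θ·d AU: s = 0.342 × 60.938 = 20.841 AU.

20.84 AU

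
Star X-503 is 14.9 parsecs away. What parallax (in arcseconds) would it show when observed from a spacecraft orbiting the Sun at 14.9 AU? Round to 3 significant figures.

p (arcsec) = B (AU) / d (pc).
p = 14.9 / 14.9 = 1 arcsec.

1.00 arcsec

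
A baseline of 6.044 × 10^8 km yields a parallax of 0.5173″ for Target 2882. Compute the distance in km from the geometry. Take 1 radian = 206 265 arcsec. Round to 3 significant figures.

2.41 × 10^14 km

θ = 0.5173″ = 0.5173/206265 = 2.5079 × 10^-6 rad.
d = B/θ = (6.044 × 10^8) / (2.5079 × 10^-6) = 2.4100 × 10^14 km.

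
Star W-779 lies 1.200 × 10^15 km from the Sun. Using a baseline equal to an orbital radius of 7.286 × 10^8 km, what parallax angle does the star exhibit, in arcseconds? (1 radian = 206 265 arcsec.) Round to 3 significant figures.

0.125 arcsec

θ ≈ B/d = (7.286 × 10^8) / (1.200 × 10^15) = 6.0717 × 10^-7 rad.
In arcseconds: 6.0717 × 10^-7 × 206265 = 0.12524″.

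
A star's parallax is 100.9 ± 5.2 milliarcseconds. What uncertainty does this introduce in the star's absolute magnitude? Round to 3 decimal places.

M = m − 5 log₁₀ d + 5 = m + 5 log₁₀ p + 5, so ∂M/∂p = 5/(p ln 10).
σ_M = (5/ln 10) · (σ_p/p) = 2.1715 × 5.2/100.9 = 2.1715 × 0.051536 = 0.11191.

σ_M = 0.112 mag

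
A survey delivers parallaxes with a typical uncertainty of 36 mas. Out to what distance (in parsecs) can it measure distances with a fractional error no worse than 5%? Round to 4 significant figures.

σ_d/d = σ_p/p, so the condition is σ_p/p ≤ 0.05, i.e. p ≥ σ_p/0.05.
p_min = 36/0.05 = 720 mas = 0.72 arcsec.
d_max = 1/p_min = 1/0.72 = 1.3889 pc.

1.389 pc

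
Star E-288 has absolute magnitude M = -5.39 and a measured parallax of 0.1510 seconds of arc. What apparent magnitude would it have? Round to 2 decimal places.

m = -6.28

d = 1/p = 1/0.1510″ = 6.6225 pc.
m − M = 5 log₁₀ d − 5 = 5 log₁₀(6.6225) − 5 = 4.1051 − 5 = -0.8949.
m = M + (m − M) = -5.39 + (-0.8949) = -6.28.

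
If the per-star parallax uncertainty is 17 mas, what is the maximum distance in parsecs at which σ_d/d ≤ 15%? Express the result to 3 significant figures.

σ_d/d = σ_p/p, so the condition is σ_p/p ≤ 0.15, i.e. p ≥ σ_p/0.15.
p_min = 17/0.15 = 113.33 mas = 0.11333 arcsec.
d_max = 1/p_min = 1/0.11333 = 8.8238 pc.

8.82 pc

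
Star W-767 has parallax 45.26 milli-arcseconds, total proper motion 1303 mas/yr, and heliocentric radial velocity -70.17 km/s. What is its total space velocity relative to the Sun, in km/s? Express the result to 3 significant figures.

d = 1/p = 1/0.04526″ = 22.095 pc.
μ = 1303 mas/yr = 1.303 ″/yr.
v_t = 4.740 μ d = 4.740 × 1.303 × 22.095 = 136.46 km/s.
v = √(v_r² + v_t²) = √((-70.17)² + 136.46²) = √23545.2 = 153.44 km/s.

153 km/s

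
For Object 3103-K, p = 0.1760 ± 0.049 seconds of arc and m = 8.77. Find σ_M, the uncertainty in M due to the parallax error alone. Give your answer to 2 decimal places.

σ_M = 0.60 mag

M = m − 5 log₁₀ d + 5 = m + 5 log₁₀ p + 5, so ∂M/∂p = 5/(p ln 10).
σ_M = (5/ln 10) · (σ_p/p) = 2.1715 × 0.049/0.1760 = 2.1715 × 0.27841 = 0.60457.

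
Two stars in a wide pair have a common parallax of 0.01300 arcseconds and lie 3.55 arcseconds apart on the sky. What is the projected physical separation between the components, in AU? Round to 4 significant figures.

273.1 AU

d = 1/p = 1/0.01300″ = 76.923 pc.
At distance d (pc), an angle of θ arcsec spans θ·d AU: s = 3.55 × 76.923 = 273.08 AU.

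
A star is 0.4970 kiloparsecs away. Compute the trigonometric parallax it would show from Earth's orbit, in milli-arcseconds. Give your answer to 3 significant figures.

d = 0.4970 kpc = 497 pc.
p = 1/d = 1/497 = 0.0020121 arcsec.
= 0.0020121 × 1000 = 2.0121 mas.

2.01 mas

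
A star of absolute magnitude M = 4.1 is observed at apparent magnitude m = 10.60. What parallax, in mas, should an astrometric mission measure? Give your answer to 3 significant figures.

5.01 mas

m − M = 10.60 − 4.1 = 6.50.
d = 10^((m−M)/5 + 1) = 10^2.300 = 199.53 pc.
p = 1/d = 1/199.53 = 0.0050118 arcsec = 5.0118 mas.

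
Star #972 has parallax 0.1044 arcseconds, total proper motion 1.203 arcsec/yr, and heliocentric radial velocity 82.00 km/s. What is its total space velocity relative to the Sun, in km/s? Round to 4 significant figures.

d = 1/p = 1/0.1044″ = 9.5785 pc.
v_t = 4.740 μ d = 4.740 × 1.203 × 9.5785 = 54.619 km/s.
v = √(v_r² + v_t²) = √(82.00² + 54.619²) = √9707.24 = 98.525 km/s.

98.53 km/s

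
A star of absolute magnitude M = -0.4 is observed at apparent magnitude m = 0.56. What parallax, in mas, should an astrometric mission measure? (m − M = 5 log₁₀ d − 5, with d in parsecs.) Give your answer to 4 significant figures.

m − M = 0.56 − (-0.4) = 0.96.
d = 10^((m−M)/5 + 1) = 10^1.192 = 15.56 pc.
p = 1/d = 1/15.56 = 0.064267 arcsec = 64.267 mas.

64.27 mas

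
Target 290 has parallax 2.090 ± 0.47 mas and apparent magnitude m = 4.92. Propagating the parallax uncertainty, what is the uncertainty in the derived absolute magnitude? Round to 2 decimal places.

σ_M = 0.49 mag

M = m − 5 log₁₀ d + 5 = m + 5 log₁₀ p + 5, so ∂M/∂p = 5/(p ln 10).
σ_M = (5/ln 10) · (σ_p/p) = 2.1715 × 0.47/2.090 = 2.1715 × 0.22488 = 0.48833.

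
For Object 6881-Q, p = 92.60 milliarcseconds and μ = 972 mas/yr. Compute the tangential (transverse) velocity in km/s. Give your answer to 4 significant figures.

49.75 km/s

d = 1/p = 1/0.09260″ = 10.799 pc.
μ = 972 mas/yr = 0.972 ″/yr.
v_t = 4.74 × μ × d = 4.74 × 0.972 × 10.799 = 49.754 km/s.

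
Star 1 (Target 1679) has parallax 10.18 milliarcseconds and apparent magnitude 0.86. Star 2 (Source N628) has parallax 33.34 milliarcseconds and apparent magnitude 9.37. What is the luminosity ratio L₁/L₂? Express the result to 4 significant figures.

d₁ = 1/p₁ = 1/0.01018″ = 98.232 pc; d₂ = 1/p₂ = 1/0.03334″ = 29.994 pc.
M₁ = m₁ − 5 log₁₀ d₁ + 5 = 0.86 − 9.9613 + 5 = -4.1013.
M₂ = 9.37 − 7.3852 + 5 = 6.9848.
L₁/L₂ = 10^(0.4(M₂ − M₁)) = 10^(0.4 × 11.0861) = 10^4.43444 = 27192.

L₁/L₂ = 27190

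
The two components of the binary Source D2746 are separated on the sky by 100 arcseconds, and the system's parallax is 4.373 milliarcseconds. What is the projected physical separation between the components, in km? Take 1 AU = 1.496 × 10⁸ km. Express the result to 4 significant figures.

3.421 × 10^12 km

d = 1/p = 1/0.004373″ = 228.68 pc.
At distance d (pc), an angle of θ arcsec spans θ·d AU: s = 100 × 228.68 = 22868 AU.
= 22868 × 1.496 × 10⁸ km = 3.4211 × 10^12 km.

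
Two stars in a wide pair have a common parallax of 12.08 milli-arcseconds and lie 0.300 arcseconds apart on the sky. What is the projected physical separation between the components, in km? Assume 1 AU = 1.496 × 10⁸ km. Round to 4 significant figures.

3.715 × 10^9 km

d = 1/p = 1/0.01208″ = 82.781 pc.
At distance d (pc), an angle of θ arcsec spans θ·d AU: s = 0.300 × 82.781 = 24.834 AU.
= 24.834 × 1.496 × 10⁸ km = 3.7152 × 10^9 km.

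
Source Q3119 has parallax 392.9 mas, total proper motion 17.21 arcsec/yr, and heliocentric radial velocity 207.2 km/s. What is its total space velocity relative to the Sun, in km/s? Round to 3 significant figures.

293 km/s

d = 1/p = 1/0.3929″ = 2.5452 pc.
v_t = 4.740 μ d = 4.740 × 17.21 × 2.5452 = 207.63 km/s.
v = √(v_r² + v_t²) = √(207.2² + 207.63²) = √86042.1 = 293.33 km/s.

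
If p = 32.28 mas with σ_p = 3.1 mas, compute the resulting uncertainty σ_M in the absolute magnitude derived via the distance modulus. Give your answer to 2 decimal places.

M = m − 5 log₁₀ d + 5 = m + 5 log₁₀ p + 5, so ∂M/∂p = 5/(p ln 10).
σ_M = (5/ln 10) · (σ_p/p) = 2.1715 × 3.1/32.28 = 2.1715 × 0.096035 = 0.20854.

σ_M = 0.21 mag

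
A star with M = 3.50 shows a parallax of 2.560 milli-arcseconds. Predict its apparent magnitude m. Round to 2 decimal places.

m = 11.46

d = 1/p = 1/0.002560″ = 390.63 pc.
m − M = 5 log₁₀ d − 5 = 5 log₁₀(390.63) − 5 = 12.9588 − 5 = 7.9588.
m = M + (m − M) = 3.50 + 7.9588 = 11.46.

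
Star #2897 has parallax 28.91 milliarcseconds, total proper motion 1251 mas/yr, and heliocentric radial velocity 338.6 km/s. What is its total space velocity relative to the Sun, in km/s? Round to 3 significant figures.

396 km/s

d = 1/p = 1/0.02891″ = 34.59 pc.
μ = 1251 mas/yr = 1.251 ″/yr.
v_t = 4.740 μ d = 4.740 × 1.251 × 34.59 = 205.11 km/s.
v = √(v_r² + v_t²) = √(338.6² + 205.11²) = √156720 = 395.88 km/s.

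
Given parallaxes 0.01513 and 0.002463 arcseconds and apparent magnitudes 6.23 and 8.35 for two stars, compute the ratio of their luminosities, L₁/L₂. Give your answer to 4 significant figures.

d₁ = 1/p₁ = 1/0.01513″ = 66.094 pc; d₂ = 1/p₂ = 1/0.002463″ = 406.01 pc.
M₁ = m₁ − 5 log₁₀ d₁ + 5 = 6.23 − 9.1008 + 5 = 2.1292.
M₂ = 8.35 − 13.0427 + 5 = 0.3073.
L₁/L₂ = 10^(0.4(M₂ − M₁)) = 10^(0.4 × (-1.8219)) = 10^(-0.72876) = 0.18674.

L₁/L₂ = 0.1867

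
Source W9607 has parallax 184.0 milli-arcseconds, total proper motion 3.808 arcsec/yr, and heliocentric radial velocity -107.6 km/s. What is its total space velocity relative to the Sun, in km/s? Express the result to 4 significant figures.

d = 1/p = 1/0.1840″ = 5.4348 pc.
v_t = 4.740 μ d = 4.740 × 3.808 × 5.4348 = 98.098 km/s.
v = √(v_r² + v_t²) = √((-107.6)² + 98.098²) = √21201 = 145.61 km/s.

145.6 km/s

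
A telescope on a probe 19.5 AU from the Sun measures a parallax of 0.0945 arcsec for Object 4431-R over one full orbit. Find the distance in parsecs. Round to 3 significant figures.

206 pc

With baseline B (in AU) and parallax p (in arcsec), d = B/p parsecs.
d = 19.5 / 0.0945 = 206.35 pc.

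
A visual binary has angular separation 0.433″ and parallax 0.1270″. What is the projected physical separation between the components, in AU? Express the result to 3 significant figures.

d = 1/p = 1/0.1270″ = 7.874 pc.
At distance d (pc), an angle of θ arcsec spans θ·d AU: s = 0.433 × 7.874 = 3.4094 AU.

3.41 AU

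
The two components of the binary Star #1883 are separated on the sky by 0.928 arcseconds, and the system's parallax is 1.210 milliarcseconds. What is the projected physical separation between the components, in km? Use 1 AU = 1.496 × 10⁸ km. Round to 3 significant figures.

1.15 × 10^11 km

d = 1/p = 1/0.001210″ = 826.45 pc.
At distance d (pc), an angle of θ arcsec spans θ·d AU: s = 0.928 × 826.45 = 766.95 AU.
= 766.95 × 1.496 × 10⁸ km = 1.1474 × 10^11 km.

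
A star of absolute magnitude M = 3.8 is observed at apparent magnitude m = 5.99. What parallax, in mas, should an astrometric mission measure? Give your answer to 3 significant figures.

36.5 mas

m − M = 5.99 − 3.8 = 2.19.
d = 10^((m−M)/5 + 1) = 10^1.438 = 27.416 pc.
p = 1/d = 1/27.416 = 0.036475 arcsec = 36.475 mas.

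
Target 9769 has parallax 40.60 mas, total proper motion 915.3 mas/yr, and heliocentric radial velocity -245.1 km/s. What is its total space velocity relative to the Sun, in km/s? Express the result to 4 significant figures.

d = 1/p = 1/0.04060″ = 24.631 pc.
μ = 915.3 mas/yr = 0.9153 ″/yr.
v_t = 4.740 μ d = 4.740 × 0.9153 × 24.631 = 106.86 km/s.
v = √(v_r² + v_t²) = √((-245.1)² + 106.86²) = √71493.1 = 267.38 km/s.

267.4 km/s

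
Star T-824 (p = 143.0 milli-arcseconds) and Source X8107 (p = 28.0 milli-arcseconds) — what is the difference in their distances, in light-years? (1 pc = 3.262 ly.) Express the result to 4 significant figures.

d_A = 1/0.1430″ = 6.993 pc; d_B = 1/0.02800″ = 35.714 pc.
|d_B − d_A| = |35.714 − 6.993| = 28.721 pc = 28.721 × 3.262 ly = 93.688 ly.

93.69 ly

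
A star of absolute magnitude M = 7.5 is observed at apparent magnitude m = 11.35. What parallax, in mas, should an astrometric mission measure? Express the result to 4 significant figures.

16.98 mas

m − M = 11.35 − 7.5 = 3.85.
d = 10^((m−M)/5 + 1) = 10^1.770 = 58.884 pc.
p = 1/d = 1/58.884 = 0.016983 arcsec = 16.983 mas.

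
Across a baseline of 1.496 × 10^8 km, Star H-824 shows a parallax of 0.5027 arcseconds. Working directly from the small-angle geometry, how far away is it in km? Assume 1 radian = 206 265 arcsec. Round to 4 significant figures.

θ = 0.5027″ = 0.5027/206265 = 2.4372 × 10^-6 rad.
d = B/θ = (1.496 × 10^8) / (2.4372 × 10^-6) = 6.1382 × 10^13 km.

6.138 × 10^13 km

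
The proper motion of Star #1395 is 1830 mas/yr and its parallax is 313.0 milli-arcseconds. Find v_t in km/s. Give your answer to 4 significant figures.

d = 1/p = 1/0.3130″ = 3.1949 pc.
μ = 1830 mas/yr = 1.83 ″/yr.
v_t = 4.74 × μ × d = 4.74 × 1.83 × 3.1949 = 27.713 km/s.

27.71 km/s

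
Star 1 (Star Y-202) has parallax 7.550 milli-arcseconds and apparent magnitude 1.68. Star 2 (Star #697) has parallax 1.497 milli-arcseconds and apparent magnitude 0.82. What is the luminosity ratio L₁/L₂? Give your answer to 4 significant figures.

L₁/L₂ = 0.01781

d₁ = 1/p₁ = 1/0.007550″ = 132.45 pc; d₂ = 1/p₂ = 1/0.001497″ = 668 pc.
M₁ = m₁ − 5 log₁₀ d₁ + 5 = 1.68 − 10.6103 + 5 = -3.9303.
M₂ = 0.82 − 14.1239 + 5 = -8.3039.
L₁/L₂ = 10^(0.4(M₂ − M₁)) = 10^(0.4 × (-4.3736)) = 10^(-1.74944) = 0.017806.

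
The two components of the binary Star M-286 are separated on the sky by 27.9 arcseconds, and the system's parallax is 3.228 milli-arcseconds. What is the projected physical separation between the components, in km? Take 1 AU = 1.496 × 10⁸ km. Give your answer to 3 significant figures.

d = 1/p = 1/0.003228″ = 309.79 pc.
At distance d (pc), an angle of θ arcsec spans θ·d AU: s = 27.9 × 309.79 = 8643.1 AU.
= 8643.1 × 1.496 × 10⁸ km = 1.2930 × 10^12 km.

1.29 × 10^12 km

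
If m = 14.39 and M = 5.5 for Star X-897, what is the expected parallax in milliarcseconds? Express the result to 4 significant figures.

m − M = 14.39 − 5.5 = 8.89.
d = 10^((m−M)/5 + 1) = 10^2.778 = 599.79 pc.
p = 1/d = 1/599.79 = 0.0016673 arcsec = 1.6673 mas.

1.667 mas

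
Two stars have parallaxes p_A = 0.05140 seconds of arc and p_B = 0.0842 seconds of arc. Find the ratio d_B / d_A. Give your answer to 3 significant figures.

Since d = 1/p, d_B/d_A = p_A/p_B.
= 0.05140 / 0.0842 = 0.61045.

0.610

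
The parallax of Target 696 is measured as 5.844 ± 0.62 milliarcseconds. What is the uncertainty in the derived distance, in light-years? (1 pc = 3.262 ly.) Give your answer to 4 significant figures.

d = 1/p, so σ_d = σ_p / p².
σ_d = 0.000620 / (0.005844)² = 0.000620 / 0.000034152 = 18.154 pc = 18.154 × 3.262 ly = 59.218 ly.

59.22 ly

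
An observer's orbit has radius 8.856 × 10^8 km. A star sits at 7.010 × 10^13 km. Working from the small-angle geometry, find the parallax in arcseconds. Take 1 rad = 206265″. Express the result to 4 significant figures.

θ ≈ B/d = (8.856 × 10^8) / (7.010 × 10^13) = 1.2633 × 10^-5 rad.
In arcseconds: 1.2633 × 10^-5 × 206265 = 2.6057″.

2.606 arcsec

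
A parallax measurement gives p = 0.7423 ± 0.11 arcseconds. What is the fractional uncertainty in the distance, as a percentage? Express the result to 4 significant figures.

For d = 1/p, |σ_d/d| = |σ_p/p|.
σ_p/p = 0.11 / 0.7423 = 0.14819 = 14.819%.

14.82%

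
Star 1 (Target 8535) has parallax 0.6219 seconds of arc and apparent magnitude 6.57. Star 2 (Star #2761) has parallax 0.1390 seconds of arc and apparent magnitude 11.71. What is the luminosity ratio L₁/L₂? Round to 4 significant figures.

d₁ = 1/p₁ = 1/0.6219″ = 1.608 pc; d₂ = 1/p₂ = 1/0.1390″ = 7.1942 pc.
M₁ = m₁ − 5 log₁₀ d₁ + 5 = 6.57 − 1.0314 + 5 = 10.5386.
M₂ = 11.71 − 4.2849 + 5 = 12.4251.
L₁/L₂ = 10^(0.4(M₂ − M₁)) = 10^(0.4 × 1.8865) = 10^0.75460 = 5.6833.

L₁/L₂ = 5.683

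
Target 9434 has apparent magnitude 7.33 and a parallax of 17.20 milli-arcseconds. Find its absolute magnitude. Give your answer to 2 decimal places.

d = 1/p = 1/0.01720″ = 58.14 pc.
m − M = 5 log₁₀(58.14) − 5 = 8.8224 − 5 = 3.8224.
M = m − (m − M) = 7.33 − 3.8224 = 3.51.

M = 3.51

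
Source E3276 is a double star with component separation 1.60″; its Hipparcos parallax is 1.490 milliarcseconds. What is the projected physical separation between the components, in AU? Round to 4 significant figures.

d = 1/p = 1/0.001490″ = 671.14 pc.
At distance d (pc), an angle of θ arcsec spans θ·d AU: s = 1.60 × 671.14 = 1073.8 AU.

1074 AU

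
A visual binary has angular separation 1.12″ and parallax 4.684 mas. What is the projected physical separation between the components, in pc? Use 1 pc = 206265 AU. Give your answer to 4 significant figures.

0.001159 pc

d = 1/p = 1/0.004684″ = 213.49 pc.
At distance d (pc), an angle of θ arcsec spans θ·d AU: s = 1.12 × 213.49 = 239.11 AU.
= 239.11 / 206265 = 0.0011592 pc.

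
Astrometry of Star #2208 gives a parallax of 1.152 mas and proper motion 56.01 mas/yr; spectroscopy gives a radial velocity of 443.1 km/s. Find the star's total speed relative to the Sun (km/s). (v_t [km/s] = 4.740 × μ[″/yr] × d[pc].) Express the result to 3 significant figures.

d = 1/p = 1/0.001152″ = 868.06 pc.
μ = 56.01 mas/yr = 0.05601 ″/yr.
v_t = 4.740 μ d = 4.740 × 0.05601 × 868.06 = 230.46 km/s.
v = √(v_r² + v_t²) = √(443.1² + 230.46²) = √249449 = 499.45 km/s.

499 km/s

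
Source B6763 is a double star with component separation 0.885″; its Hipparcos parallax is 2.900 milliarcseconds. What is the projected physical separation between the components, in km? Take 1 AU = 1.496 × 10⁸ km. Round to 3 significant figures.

4.57 × 10^10 km

d = 1/p = 1/0.002900″ = 344.83 pc.
At distance d (pc), an angle of θ arcsec spans θ·d AU: s = 0.885 × 344.83 = 305.17 AU.
= 305.17 × 1.496 × 10⁸ km = 4.5653 × 10^10 km.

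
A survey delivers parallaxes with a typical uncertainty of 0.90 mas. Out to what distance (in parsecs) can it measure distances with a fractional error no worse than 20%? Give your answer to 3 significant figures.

σ_d/d = σ_p/p, so the condition is σ_p/p ≤ 0.20, i.e. p ≥ σ_p/0.20.
p_min = 0.90/0.20 = 4.5 mas = 0.0045 arcsec.
d_max = 1/p_min = 1/0.0045 = 222.22 pc.

222 pc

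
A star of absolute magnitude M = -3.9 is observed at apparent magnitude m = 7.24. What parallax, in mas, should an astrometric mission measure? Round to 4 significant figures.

m − M = 7.24 − (-3.9) = 11.14.
d = 10^((m−M)/5 + 1) = 10^3.228 = 1690.4 pc.
p = 1/d = 1/1690.4 = 0.00059158 arcsec = 0.59158 mas.

0.5916 mas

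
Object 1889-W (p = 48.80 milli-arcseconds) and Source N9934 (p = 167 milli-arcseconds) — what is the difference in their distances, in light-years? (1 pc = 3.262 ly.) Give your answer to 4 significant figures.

d_A = 1/0.04880″ = 20.492 pc; d_B = 1/0.1670″ = 5.988 pc.
|d_B − d_A| = |5.988 − 20.492| = 14.504 pc = 14.504 × 3.262 ly = 47.312 ly.

47.31 ly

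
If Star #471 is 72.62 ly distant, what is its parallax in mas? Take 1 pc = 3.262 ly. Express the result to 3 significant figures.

44.9 mas

d = 72.62 ly ÷ 3.262 = 22.262 pc.
p = 1/d = 1/22.262 = 0.04492 arcsec.
= 0.04492 × 1000 = 44.92 mas.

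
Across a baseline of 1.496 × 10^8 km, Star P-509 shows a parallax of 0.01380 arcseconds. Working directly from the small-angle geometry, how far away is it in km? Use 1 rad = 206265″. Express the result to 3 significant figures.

θ = 0.01380″ = 0.01380/206265 = 6.6904 × 10^-8 rad.
d = B/θ = (1.496 × 10^8) / (6.6904 × 10^-8) = 2.2360 × 10^15 km.

2.24 × 10^15 km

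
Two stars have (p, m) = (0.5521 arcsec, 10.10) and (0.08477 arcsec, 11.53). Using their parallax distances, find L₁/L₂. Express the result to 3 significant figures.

d₁ = 1/p₁ = 1/0.5521″ = 1.8113 pc; d₂ = 1/p₂ = 1/0.08477″ = 11.797 pc.
M₁ = m₁ − 5 log₁₀ d₁ + 5 = 10.10 − 1.2900 + 5 = 13.8100.
M₂ = 11.53 − 5.3589 + 5 = 11.1711.
L₁/L₂ = 10^(0.4(M₂ − M₁)) = 10^(0.4 × (-2.6389)) = 10^(-1.05556) = 0.087991.

L₁/L₂ = 0.0880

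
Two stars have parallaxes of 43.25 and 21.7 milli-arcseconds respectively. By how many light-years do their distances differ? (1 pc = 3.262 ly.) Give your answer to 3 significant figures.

74.9 ly

d_A = 1/0.04325″ = 23.121 pc; d_B = 1/0.02170″ = 46.083 pc.
|d_B − d_A| = |46.083 − 23.121| = 22.962 pc = 22.962 × 3.262 ly = 74.902 ly.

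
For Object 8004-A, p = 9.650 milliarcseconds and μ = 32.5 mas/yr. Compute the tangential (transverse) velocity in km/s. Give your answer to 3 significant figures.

d = 1/p = 1/0.009650″ = 103.63 pc.
μ = 32.5 mas/yr = 0.0325 ″/yr.
v_t = 4.74 × μ × d = 4.74 × 0.0325 × 103.63 = 15.964 km/s.

16.0 km/s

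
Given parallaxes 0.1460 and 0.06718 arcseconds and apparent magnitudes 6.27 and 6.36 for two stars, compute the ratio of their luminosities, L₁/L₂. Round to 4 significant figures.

d₁ = 1/p₁ = 1/0.1460″ = 6.8493 pc; d₂ = 1/p₂ = 1/0.06718″ = 14.885 pc.
M₁ = m₁ − 5 log₁₀ d₁ + 5 = 6.27 − 4.1782 + 5 = 7.0918.
M₂ = 6.36 − 5.8637 + 5 = 5.4963.
L₁/L₂ = 10^(0.4(M₂ − M₁)) = 10^(0.4 × (-1.5955)) = 10^(-0.63820) = 0.23004.

L₁/L₂ = 0.2300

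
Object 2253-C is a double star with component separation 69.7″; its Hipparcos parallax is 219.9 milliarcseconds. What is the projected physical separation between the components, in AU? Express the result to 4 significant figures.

d = 1/p = 1/0.2199″ = 4.5475 pc.
At distance d (pc), an angle of θ arcsec spans θ·d AU: s = 69.7 × 4.5475 = 316.96 AU.

317.0 AU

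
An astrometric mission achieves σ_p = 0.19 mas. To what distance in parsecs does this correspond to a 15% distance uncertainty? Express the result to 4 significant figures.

σ_d/d = σ_p/p, so the condition is σ_p/p ≤ 0.15, i.e. p ≥ σ_p/0.15.
p_min = 0.19/0.15 = 1.2667 mas = 0.0012667 arcsec.
d_max = 1/p_min = 1/0.0012667 = 789.45 pc.

789.5 pc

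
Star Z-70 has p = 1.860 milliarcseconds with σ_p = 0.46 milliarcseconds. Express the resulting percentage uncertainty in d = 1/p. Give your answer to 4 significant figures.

For d = 1/p, |σ_d/d| = |σ_p/p|.
σ_p/p = 0.46 / 1.860 = 0.24731 = 24.731%.

24.73%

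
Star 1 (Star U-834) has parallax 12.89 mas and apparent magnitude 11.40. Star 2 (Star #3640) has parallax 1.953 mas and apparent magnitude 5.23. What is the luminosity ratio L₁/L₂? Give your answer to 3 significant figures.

d₁ = 1/p₁ = 1/0.01289″ = 77.58 pc; d₂ = 1/p₂ = 1/0.001953″ = 512.03 pc.
M₁ = m₁ − 5 log₁₀ d₁ + 5 = 11.40 − 9.4487 + 5 = 6.9513.
M₂ = 5.23 − 13.5465 + 5 = -3.3165.
L₁/L₂ = 10^(0.4(M₂ − M₁)) = 10^(0.4 × (-10.2678)) = 10^(-4.10712) = 0.000078141.

L₁/L₂ = 7.81 × 10^-5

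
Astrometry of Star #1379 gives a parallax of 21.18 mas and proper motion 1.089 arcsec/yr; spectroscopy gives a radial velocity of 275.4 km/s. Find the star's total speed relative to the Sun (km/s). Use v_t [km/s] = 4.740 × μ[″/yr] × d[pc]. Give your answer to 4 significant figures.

367.8 km/s

d = 1/p = 1/0.02118″ = 47.214 pc.
v_t = 4.740 μ d = 4.740 × 1.089 × 47.214 = 243.71 km/s.
v = √(v_r² + v_t²) = √(275.4² + 243.71²) = √135240 = 367.75 km/s.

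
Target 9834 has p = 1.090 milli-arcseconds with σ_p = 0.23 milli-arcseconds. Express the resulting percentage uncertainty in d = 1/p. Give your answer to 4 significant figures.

21.10%

For d = 1/p, |σ_d/d| = |σ_p/p|.
σ_p/p = 0.23 / 1.090 = 0.21101 = 21.101%.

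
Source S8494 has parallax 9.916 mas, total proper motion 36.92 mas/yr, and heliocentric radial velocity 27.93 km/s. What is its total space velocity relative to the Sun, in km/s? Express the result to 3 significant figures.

33.0 km/s

d = 1/p = 1/0.009916″ = 100.85 pc.
μ = 36.92 mas/yr = 0.03692 ″/yr.
v_t = 4.740 μ d = 4.740 × 0.03692 × 100.85 = 17.649 km/s.
v = √(v_r² + v_t²) = √(27.93² + 17.649²) = √1091.57 = 33.039 km/s.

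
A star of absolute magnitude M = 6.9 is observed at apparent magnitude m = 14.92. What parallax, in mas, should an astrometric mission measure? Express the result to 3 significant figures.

m − M = 14.92 − 6.9 = 8.02.
d = 10^((m−M)/5 + 1) = 10^2.604 = 401.79 pc.
p = 1/d = 1/401.79 = 0.0024889 arcsec = 2.4889 mas.

2.49 mas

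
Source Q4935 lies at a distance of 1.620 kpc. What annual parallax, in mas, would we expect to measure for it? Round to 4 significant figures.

0.6173 mas

d = 1.620 kpc = 1620 pc.
p = 1/d = 1/1620 = 0.00061728 arcsec.
= 0.00061728 × 1000 = 0.61728 mas.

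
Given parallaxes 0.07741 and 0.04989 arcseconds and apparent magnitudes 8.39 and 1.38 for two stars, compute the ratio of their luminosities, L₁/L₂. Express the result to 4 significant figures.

L₁/L₂ = 0.0006523

d₁ = 1/p₁ = 1/0.07741″ = 12.918 pc; d₂ = 1/p₂ = 1/0.04989″ = 20.044 pc.
M₁ = m₁ − 5 log₁₀ d₁ + 5 = 8.39 − 5.5560 + 5 = 7.8340.
M₂ = 1.38 − 6.5099 + 5 = -0.1299.
L₁/L₂ = 10^(0.4(M₂ − M₁)) = 10^(0.4 × (-7.9639)) = 10^(-3.18556) = 0.00065229.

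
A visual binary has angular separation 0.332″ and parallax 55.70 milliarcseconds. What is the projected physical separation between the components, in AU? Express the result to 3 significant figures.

d = 1/p = 1/0.05570″ = 17.953 pc.
At distance d (pc), an angle of θ arcsec spans θ·d AU: s = 0.332 × 17.953 = 5.9604 AU.

5.96 AU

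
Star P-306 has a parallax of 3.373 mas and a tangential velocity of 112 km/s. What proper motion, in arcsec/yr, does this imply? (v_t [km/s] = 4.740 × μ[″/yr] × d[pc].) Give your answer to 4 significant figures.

d = 1/p = 1/0.003373″ = 296.47 pc.
μ = v_t / (4.74 d) = 112 / (4.74 × 296.47) = 112 / 1405.3 = 0.079698 ″/yr.

0.07970 arcsec/yr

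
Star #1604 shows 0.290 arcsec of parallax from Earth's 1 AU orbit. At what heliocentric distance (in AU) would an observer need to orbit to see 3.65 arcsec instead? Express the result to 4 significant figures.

Parallax scales linearly with baseline: p ∝ B, so B = p_target / p_Earth × 1 AU.
B = 3.65 / 0.290 = 12.586 AU.

12.59 AU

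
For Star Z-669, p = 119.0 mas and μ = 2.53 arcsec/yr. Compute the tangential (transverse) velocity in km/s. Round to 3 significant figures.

101 km/s

d = 1/p = 1/0.1190″ = 8.4034 pc.
v_t = 4.74 × μ × d = 4.74 × 2.53 × 8.4034 = 100.78 km/s.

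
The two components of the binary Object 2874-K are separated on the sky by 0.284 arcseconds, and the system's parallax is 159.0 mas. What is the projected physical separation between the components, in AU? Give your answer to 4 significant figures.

1.786 AU

d = 1/p = 1/0.1590″ = 6.2893 pc.
At distance d (pc), an angle of θ arcsec spans θ·d AU: s = 0.284 × 6.2893 = 1.7862 AU.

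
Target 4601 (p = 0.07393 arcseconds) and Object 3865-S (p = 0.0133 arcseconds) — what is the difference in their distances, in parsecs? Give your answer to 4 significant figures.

61.66 pc

d_A = 1/0.07393″ = 13.526 pc; d_B = 1/0.01330″ = 75.188 pc.
|d_B − d_A| = |75.188 − 13.526| = 61.662 pc.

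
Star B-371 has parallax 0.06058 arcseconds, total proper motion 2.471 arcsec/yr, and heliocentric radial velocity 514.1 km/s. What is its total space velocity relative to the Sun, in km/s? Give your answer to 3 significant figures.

d = 1/p = 1/0.06058″ = 16.507 pc.
v_t = 4.740 μ d = 4.740 × 2.471 × 16.507 = 193.34 km/s.
v = √(v_r² + v_t²) = √(514.1² + 193.34²) = √301679 = 549.25 km/s.

549 km/s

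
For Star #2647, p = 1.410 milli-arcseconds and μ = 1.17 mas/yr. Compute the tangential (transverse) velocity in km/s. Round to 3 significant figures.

3.93 km/s

d = 1/p = 1/0.001410″ = 709.22 pc.
μ = 1.17 mas/yr = 0.00117 ″/yr.
v_t = 4.74 × μ × d = 4.74 × 0.00117 × 709.22 = 3.9332 km/s.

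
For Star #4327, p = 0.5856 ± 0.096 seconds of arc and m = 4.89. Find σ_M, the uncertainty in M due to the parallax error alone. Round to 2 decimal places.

M = m − 5 log₁₀ d + 5 = m + 5 log₁₀ p + 5, so ∂M/∂p = 5/(p ln 10).
σ_M = (5/ln 10) · (σ_p/p) = 2.1715 × 0.096/0.5856 = 2.1715 × 0.16393 = 0.35597.

σ_M = 0.36 mag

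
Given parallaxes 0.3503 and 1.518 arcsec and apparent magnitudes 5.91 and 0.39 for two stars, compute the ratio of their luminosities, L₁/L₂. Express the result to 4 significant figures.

d₁ = 1/p₁ = 1/0.3503″ = 2.8547 pc; d₂ = 1/p₂ = 1/1.518″ = 0.65876 pc.
M₁ = m₁ − 5 log₁₀ d₁ + 5 = 5.91 − 2.2778 + 5 = 8.6322.
M₂ = 0.39 − (-0.9064) + 5 = 6.2964.
L₁/L₂ = 10^(0.4(M₂ − M₁)) = 10^(0.4 × (-2.3358)) = 10^(-0.93432) = 0.11633.

L₁/L₂ = 0.1163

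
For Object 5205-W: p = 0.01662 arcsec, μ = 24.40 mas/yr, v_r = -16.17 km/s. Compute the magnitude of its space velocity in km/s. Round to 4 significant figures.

17.60 km/s

d = 1/p = 1/0.01662″ = 60.168 pc.
μ = 24.40 mas/yr = 0.02440 ″/yr.
v_t = 4.740 μ d = 4.740 × 0.02440 × 60.168 = 6.9588 km/s.
v = √(v_r² + v_t²) = √((-16.17)² + 6.9588²) = √309.894 = 17.604 km/s.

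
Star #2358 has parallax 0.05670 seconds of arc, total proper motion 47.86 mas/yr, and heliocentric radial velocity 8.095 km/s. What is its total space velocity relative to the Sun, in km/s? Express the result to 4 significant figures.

d = 1/p = 1/0.05670″ = 17.637 pc.
μ = 47.86 mas/yr = 0.04786 ″/yr.
v_t = 4.740 μ d = 4.740 × 0.04786 × 17.637 = 4.0011 km/s.
v = √(v_r² + v_t²) = √(8.095² + 4.0011²) = √81.5378 = 9.0298 km/s.

9.030 km/s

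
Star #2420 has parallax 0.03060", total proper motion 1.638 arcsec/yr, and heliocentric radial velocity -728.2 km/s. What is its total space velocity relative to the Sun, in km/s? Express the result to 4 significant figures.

771.1 km/s

d = 1/p = 1/0.03060″ = 32.68 pc.
v_t = 4.740 μ d = 4.740 × 1.638 × 32.68 = 253.73 km/s.
v = √(v_r² + v_t²) = √((-728.2)² + 253.73²) = √594654 = 771.14 km/s.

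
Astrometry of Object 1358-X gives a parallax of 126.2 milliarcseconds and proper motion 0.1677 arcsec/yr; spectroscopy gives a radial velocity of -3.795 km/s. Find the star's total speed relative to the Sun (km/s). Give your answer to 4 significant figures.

d = 1/p = 1/0.1262″ = 7.9239 pc.
v_t = 4.740 μ d = 4.740 × 0.1677 × 7.9239 = 6.2987 km/s.
v = √(v_r² + v_t²) = √((-3.795)² + 6.2987²) = √54.0756 = 7.3536 km/s.

7.354 km/s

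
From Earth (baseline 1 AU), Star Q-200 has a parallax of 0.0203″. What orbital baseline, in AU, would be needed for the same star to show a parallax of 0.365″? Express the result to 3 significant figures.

Parallax scales linearly with baseline: p ∝ B, so B = p_target / p_Earth × 1 AU.
B = 0.365 / 0.0203 = 17.98 AU.

18.0 AU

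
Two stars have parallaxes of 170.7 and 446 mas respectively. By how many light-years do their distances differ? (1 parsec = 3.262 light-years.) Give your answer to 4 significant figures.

11.80 ly

d_A = 1/0.1707″ = 5.8582 pc; d_B = 1/0.4460″ = 2.2422 pc.
|d_B − d_A| = |2.2422 − 5.8582| = 3.616 pc = 3.616 × 3.262 ly = 11.795 ly.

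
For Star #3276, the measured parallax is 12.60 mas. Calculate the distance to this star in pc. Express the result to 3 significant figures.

p = 12.60 mas = 0.01260 arcsec.
d = 1/p = 1/0.01260 = 79.365 pc.

79.4 pc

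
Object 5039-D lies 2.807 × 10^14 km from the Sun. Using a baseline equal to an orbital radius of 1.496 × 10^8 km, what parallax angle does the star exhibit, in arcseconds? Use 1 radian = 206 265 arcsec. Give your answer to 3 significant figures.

θ ≈ B/d = (1.496 × 10^8) / (2.807 × 10^14) = 5.3295 × 10^-7 rad.
In arcseconds: 5.3295 × 10^-7 × 206265 = 0.10993″.

0.110 arcsec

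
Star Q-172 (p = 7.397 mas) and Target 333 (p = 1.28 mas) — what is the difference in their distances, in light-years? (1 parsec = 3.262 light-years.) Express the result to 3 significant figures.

d_A = 1/0.007397″ = 135.19 pc; d_B = 1/0.001280″ = 781.25 pc.
|d_B − d_A| = |781.25 − 135.19| = 646.06 pc = 646.06 × 3.262 ly = 2107.4 ly.

2110 ly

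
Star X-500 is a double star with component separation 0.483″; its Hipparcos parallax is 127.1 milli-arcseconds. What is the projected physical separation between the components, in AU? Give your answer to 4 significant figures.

d = 1/p = 1/0.1271″ = 7.8678 pc.
At distance d (pc), an angle of θ arcsec spans θ·d AU: s = 0.483 × 7.8678 = 3.8001 AU.

3.800 AU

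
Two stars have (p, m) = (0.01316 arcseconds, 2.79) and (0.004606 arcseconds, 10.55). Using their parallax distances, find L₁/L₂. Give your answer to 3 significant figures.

L₁/L₂ = 156

d₁ = 1/p₁ = 1/0.01316″ = 75.988 pc; d₂ = 1/p₂ = 1/0.004606″ = 217.11 pc.
M₁ = m₁ − 5 log₁₀ d₁ + 5 = 2.79 − 9.4037 + 5 = -1.6137.
M₂ = 10.55 − 11.6834 + 5 = 3.8666.
L₁/L₂ = 10^(0.4(M₂ − M₁)) = 10^(0.4 × 5.4803) = 10^2.19212 = 155.64.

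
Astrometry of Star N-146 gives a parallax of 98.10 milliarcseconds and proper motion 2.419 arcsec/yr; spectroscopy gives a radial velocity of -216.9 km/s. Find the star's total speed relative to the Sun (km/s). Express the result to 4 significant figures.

246.4 km/s

d = 1/p = 1/0.09810″ = 10.194 pc.
v_t = 4.740 μ d = 4.740 × 2.419 × 10.194 = 116.89 km/s.
v = √(v_r² + v_t²) = √((-216.9)² + 116.89²) = √60708.9 = 246.39 km/s.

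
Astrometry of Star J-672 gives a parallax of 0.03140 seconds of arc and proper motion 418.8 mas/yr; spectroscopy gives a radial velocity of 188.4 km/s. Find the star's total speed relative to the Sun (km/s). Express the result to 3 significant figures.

199 km/s

d = 1/p = 1/0.03140″ = 31.847 pc.
μ = 418.8 mas/yr = 0.4188 ″/yr.
v_t = 4.740 μ d = 4.740 × 0.4188 × 31.847 = 63.22 km/s.
v = √(v_r² + v_t²) = √(188.4² + 63.22²) = √39491.3 = 198.72 km/s.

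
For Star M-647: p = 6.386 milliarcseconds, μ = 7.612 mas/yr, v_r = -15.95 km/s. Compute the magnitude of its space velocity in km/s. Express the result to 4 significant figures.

d = 1/p = 1/0.006386″ = 156.59 pc.
μ = 7.612 mas/yr = 0.007612 ″/yr.
v_t = 4.740 μ d = 4.740 × 0.007612 × 156.59 = 5.6499 km/s.
v = √(v_r² + v_t²) = √((-15.95)² + 5.6499²) = √286.324 = 16.921 km/s.

16.92 km/s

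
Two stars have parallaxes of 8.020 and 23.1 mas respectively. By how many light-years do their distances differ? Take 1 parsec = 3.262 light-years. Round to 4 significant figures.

d_A = 1/0.008020″ = 124.69 pc; d_B = 1/0.02310″ = 43.29 pc.
|d_B − d_A| = |43.29 − 124.69| = 81.4 pc = 81.4 × 3.262 ly = 265.53 ly.

265.5 ly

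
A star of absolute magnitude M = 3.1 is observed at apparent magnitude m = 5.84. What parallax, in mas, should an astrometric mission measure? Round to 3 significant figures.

m − M = 5.84 − 3.1 = 2.74.
d = 10^((m−M)/5 + 1) = 10^1.548 = 35.318 pc.
p = 1/d = 1/35.318 = 0.028314 arcsec = 28.314 mas.

28.3 mas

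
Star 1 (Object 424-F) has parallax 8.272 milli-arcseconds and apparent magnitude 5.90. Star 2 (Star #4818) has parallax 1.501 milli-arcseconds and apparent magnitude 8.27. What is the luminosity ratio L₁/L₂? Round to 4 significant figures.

d₁ = 1/p₁ = 1/0.008272″ = 120.89 pc; d₂ = 1/p₂ = 1/0.001501″ = 666.22 pc.
M₁ = m₁ − 5 log₁₀ d₁ + 5 = 5.90 − 10.4120 + 5 = 0.4880.
M₂ = 8.27 − 14.1181 + 5 = -0.8481.
L₁/L₂ = 10^(0.4(M₂ − M₁)) = 10^(0.4 × (-1.3361)) = 10^(-0.53444) = 0.29212.

L₁/L₂ = 0.2921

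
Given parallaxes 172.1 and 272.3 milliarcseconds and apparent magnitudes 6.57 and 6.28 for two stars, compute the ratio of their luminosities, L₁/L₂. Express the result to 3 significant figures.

L₁/L₂ = 1.92

d₁ = 1/p₁ = 1/0.1721″ = 5.8106 pc; d₂ = 1/p₂ = 1/0.2723″ = 3.6724 pc.
M₁ = m₁ − 5 log₁₀ d₁ + 5 = 6.57 − 3.8211 + 5 = 7.7489.
M₂ = 6.28 − 2.8247 + 5 = 8.4553.
L₁/L₂ = 10^(0.4(M₂ − M₁)) = 10^(0.4 × 0.7064) = 10^0.28256 = 1.9167.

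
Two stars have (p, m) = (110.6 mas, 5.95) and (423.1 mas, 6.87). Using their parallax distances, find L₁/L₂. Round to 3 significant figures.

d₁ = 1/p₁ = 1/0.1106″ = 9.0416 pc; d₂ = 1/p₂ = 1/0.4231″ = 2.3635 pc.
M₁ = m₁ − 5 log₁₀ d₁ + 5 = 5.95 − 4.7812 + 5 = 6.1688.
M₂ = 6.87 − 1.8678 + 5 = 10.0022.
L₁/L₂ = 10^(0.4(M₂ − M₁)) = 10^(0.4 × 3.8334) = 10^1.53336 = 34.148.

L₁/L₂ = 34.1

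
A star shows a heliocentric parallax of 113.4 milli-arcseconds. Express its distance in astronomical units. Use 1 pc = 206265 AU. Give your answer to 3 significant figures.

1.82 × 10^6 AU

p = 113.4 milli-arcseconds = 0.1134 arcsec.
d = 1/p = 1/0.1134 = 8.8183 pc.
In AU: 8.8183 × 206265 = 1.8189 × 10^6 AU.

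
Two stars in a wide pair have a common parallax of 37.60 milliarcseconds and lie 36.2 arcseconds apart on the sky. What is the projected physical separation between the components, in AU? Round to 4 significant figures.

d = 1/p = 1/0.03760″ = 26.596 pc.
At distance d (pc), an angle of θ arcsec spans θ·d AU: s = 36.2 × 26.596 = 962.78 AU.

962.8 AU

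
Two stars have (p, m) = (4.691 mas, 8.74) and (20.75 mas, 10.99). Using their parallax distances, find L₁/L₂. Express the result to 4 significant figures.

d₁ = 1/p₁ = 1/0.004691″ = 213.17 pc; d₂ = 1/p₂ = 1/0.02075″ = 48.193 pc.
M₁ = m₁ − 5 log₁₀ d₁ + 5 = 8.74 − 11.6436 + 5 = 2.0964.
M₂ = 10.99 − 8.4149 + 5 = 7.5751.
L₁/L₂ = 10^(0.4(M₂ − M₁)) = 10^(0.4 × 5.4787) = 10^2.19148 = 155.41.

L₁/L₂ = 155.4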